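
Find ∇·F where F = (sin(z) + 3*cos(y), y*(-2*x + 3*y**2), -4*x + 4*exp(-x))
-2*x + 9*y**2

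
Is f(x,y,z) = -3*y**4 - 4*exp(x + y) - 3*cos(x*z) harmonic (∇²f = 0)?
No, ∇²f = 3*x**2*cos(x*z) - 36*y**2 + 3*z**2*cos(x*z) - 8*exp(x + y)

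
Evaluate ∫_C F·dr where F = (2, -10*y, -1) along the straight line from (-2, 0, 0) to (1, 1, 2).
-1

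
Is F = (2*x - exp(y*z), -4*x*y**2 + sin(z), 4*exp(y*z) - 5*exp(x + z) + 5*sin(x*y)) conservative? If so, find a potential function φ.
No, ∇×F = (5*x*cos(x*y) + 4*z*exp(y*z) - cos(z), -y*exp(y*z) - 5*y*cos(x*y) + 5*exp(x + z), -4*y**2 + z*exp(y*z)) ≠ 0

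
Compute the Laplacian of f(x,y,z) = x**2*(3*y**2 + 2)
6*x**2 + 6*y**2 + 4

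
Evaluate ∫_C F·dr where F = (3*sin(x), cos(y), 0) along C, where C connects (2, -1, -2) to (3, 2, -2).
3*cos(2) + sin(1) + sin(2) - 3*cos(3)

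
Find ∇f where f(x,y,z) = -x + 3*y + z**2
(-1, 3, 2*z)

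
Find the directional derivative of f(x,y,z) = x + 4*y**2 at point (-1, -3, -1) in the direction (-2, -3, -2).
70*sqrt(17)/17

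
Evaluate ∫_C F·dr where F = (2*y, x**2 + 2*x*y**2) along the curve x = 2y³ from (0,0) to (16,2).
3440/21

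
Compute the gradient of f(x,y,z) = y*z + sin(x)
(cos(x), z, y)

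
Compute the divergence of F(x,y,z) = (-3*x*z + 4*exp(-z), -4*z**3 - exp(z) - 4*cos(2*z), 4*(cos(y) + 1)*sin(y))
-3*z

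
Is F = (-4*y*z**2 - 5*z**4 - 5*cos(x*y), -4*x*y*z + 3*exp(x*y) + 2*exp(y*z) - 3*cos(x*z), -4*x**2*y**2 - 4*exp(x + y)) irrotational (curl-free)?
No, ∇×F = (-8*x**2*y + 4*x*y - 3*x*sin(x*z) - 2*y*exp(y*z) - 4*exp(x + y), 8*x*y**2 - 8*y*z - 20*z**3 + 4*exp(x + y), -5*x*sin(x*y) - 4*y*z + 3*y*exp(x*y) + 4*z**2 + 3*z*sin(x*z))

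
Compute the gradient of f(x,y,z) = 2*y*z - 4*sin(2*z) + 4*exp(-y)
(0, 2*z - 4*exp(-y), 2*y - 8*cos(2*z))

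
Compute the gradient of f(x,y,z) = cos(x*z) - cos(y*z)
(-z*sin(x*z), z*sin(y*z), -x*sin(x*z) + y*sin(y*z))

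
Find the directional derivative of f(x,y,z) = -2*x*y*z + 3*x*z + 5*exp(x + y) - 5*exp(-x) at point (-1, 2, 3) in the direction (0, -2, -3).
5*sqrt(13)*(-2*E - 3)/13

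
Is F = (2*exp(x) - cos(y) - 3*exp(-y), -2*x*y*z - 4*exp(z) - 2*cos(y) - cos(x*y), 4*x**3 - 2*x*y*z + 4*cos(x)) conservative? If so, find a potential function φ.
No, ∇×F = (2*x*y - 2*x*z + 4*exp(z), -12*x**2 + 2*y*z + 4*sin(x), -2*y*z + y*sin(x*y) - sin(y) - 3*exp(-y)) ≠ 0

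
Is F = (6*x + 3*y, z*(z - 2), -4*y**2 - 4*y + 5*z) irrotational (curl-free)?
No, ∇×F = (-8*y - 2*z - 2, 0, -3)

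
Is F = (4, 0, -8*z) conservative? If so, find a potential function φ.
Yes, F is conservative. φ = 4*x - 4*z**2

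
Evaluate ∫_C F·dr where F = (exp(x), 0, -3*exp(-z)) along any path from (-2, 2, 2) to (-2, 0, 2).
0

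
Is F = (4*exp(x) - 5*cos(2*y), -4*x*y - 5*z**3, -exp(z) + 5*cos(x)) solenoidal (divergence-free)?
No, ∇·F = -4*x + 4*exp(x) - exp(z)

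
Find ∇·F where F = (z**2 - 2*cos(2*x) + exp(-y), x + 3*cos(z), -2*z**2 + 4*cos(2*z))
-4*z + 4*sin(2*x) - 8*sin(2*z)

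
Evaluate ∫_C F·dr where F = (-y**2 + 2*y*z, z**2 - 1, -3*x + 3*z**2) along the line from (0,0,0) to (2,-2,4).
30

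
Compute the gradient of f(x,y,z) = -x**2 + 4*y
(-2*x, 4, 0)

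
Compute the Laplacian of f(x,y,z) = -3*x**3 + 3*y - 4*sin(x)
-18*x + 4*sin(x)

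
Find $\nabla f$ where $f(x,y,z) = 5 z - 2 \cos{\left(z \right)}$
(0, 0, 2*sin(z) + 5)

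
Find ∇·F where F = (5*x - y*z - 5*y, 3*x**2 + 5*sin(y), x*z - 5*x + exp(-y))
x + 5*cos(y) + 5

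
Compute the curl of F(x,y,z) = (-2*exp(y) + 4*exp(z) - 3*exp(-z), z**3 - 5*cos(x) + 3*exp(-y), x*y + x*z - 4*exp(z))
(x - 3*z**2, -y - z + sinh(z) + 7*cosh(z), 2*exp(y) + 5*sin(x))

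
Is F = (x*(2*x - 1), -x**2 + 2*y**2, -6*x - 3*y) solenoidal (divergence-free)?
No, ∇·F = 4*x + 4*y - 1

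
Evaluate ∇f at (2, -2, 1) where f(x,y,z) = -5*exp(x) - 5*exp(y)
(-5*exp(2), -5*exp(-2), 0)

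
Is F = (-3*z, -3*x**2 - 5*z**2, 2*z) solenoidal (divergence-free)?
No, ∇·F = 2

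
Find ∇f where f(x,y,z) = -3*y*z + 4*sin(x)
(4*cos(x), -3*z, -3*y)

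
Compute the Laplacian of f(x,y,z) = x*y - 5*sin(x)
5*sin(x)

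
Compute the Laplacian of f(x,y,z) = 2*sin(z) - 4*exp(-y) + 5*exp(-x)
-2*sin(z) - 4*exp(-y) + 5*exp(-x)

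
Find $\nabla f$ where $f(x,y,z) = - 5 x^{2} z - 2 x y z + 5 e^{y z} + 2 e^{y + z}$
(2*z*(-5*x - y), -2*x*z + 5*z*exp(y*z) + 2*exp(y + z), -5*x**2 - 2*x*y + 5*y*exp(y*z) + 2*exp(y + z))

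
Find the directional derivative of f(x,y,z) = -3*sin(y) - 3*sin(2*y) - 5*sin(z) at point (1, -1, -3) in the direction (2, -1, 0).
3*sqrt(5)*(2*cos(2) + cos(1))/5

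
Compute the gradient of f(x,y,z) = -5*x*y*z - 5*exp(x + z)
(-5*y*z - 5*exp(x + z), -5*x*z, -5*x*y - 5*exp(x + z))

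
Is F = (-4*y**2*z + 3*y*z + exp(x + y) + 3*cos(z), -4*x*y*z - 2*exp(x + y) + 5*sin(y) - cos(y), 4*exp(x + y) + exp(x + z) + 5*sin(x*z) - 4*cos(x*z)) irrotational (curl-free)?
No, ∇×F = (4*x*y + 4*exp(x + y), -4*y**2 + 3*y - 4*z*sin(x*z) - 5*z*cos(x*z) - 4*exp(x + y) - exp(x + z) - 3*sin(z), 4*y*z - 3*z - 3*exp(x + y))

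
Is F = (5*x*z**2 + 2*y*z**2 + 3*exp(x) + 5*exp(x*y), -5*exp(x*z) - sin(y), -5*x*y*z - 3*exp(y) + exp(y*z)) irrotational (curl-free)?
No, ∇×F = (-5*x*z + 5*x*exp(x*z) + z*exp(y*z) - 3*exp(y), z*(10*x + 9*y), -5*x*exp(x*y) - 2*z**2 - 5*z*exp(x*z))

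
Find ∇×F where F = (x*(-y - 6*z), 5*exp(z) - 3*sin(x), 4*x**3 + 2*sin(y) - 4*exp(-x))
(-5*exp(z) + 2*cos(y), -12*x**2 - 6*x - 4*exp(-x), x - 3*cos(x))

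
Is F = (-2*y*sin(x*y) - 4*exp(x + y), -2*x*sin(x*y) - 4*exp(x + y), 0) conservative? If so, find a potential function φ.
Yes, F is conservative. φ = -4*exp(x + y) + 2*cos(x*y)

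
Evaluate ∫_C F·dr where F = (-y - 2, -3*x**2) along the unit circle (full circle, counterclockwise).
pi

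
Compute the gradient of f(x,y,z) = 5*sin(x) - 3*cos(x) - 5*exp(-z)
(3*sin(x) + 5*cos(x), 0, 5*exp(-z))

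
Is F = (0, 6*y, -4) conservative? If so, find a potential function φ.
Yes, F is conservative. φ = 3*y**2 - 4*z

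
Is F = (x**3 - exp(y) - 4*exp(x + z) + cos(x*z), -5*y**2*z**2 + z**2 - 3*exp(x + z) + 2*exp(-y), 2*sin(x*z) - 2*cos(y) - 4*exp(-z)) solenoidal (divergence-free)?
No, ∇·F = 3*x**2 + 2*x*cos(x*z) - 10*y*z**2 - z*sin(x*z) - 4*exp(x + z) + 4*exp(-z) - 2*exp(-y)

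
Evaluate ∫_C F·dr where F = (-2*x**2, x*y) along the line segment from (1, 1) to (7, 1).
-228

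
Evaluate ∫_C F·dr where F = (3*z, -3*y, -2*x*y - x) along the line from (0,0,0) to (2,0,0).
0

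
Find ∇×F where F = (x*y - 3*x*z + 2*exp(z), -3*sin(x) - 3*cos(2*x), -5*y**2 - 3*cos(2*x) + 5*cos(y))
(-10*y - 5*sin(y), -3*x + 2*exp(z) - 6*sin(2*x), -x + 6*sin(2*x) - 3*cos(x))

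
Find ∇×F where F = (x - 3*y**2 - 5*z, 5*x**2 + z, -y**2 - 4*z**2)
(-2*y - 1, -5, 10*x + 6*y)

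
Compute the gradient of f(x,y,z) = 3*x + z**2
(3, 0, 2*z)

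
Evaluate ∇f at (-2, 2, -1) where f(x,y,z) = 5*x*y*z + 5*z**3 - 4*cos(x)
(-10 - 4*sin(2), 10, -5)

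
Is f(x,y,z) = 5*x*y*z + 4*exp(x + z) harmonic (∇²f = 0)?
No, ∇²f = 8*exp(x + z)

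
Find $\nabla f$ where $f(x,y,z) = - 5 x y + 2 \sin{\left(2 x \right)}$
(-5*y + 4*cos(2*x), -5*x, 0)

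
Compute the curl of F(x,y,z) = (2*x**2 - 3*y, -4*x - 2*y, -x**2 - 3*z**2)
(0, 2*x, -1)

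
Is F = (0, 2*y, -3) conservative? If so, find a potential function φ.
Yes, F is conservative. φ = y**2 - 3*z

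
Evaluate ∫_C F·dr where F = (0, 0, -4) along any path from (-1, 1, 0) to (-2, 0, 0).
0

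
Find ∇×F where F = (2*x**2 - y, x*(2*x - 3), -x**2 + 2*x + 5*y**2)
(10*y, 2*x - 2, 4*x - 2)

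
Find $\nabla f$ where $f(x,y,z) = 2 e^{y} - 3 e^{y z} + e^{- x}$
(-exp(-x), -3*z*exp(y*z) + 2*exp(y), -3*y*exp(y*z))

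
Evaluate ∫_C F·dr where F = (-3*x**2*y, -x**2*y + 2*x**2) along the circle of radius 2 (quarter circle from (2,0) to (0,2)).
20/3 + 3*pi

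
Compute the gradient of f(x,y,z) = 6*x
(6, 0, 0)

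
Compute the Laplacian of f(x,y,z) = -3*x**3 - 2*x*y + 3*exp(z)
-18*x + 3*exp(z)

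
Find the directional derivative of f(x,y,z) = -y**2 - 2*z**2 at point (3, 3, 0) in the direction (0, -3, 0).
6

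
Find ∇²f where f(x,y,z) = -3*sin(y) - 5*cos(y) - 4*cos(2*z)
3*sin(y) + 5*cos(y) + 16*cos(2*z)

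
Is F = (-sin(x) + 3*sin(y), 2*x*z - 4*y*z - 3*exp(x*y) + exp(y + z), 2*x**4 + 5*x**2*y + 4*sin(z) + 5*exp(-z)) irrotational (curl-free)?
No, ∇×F = (5*x**2 - 2*x + 4*y - exp(y + z), -8*x**3 - 10*x*y, -3*y*exp(x*y) + 2*z - 3*cos(y))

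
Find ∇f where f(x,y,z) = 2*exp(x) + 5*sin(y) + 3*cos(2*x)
(2*exp(x) - 6*sin(2*x), 5*cos(y), 0)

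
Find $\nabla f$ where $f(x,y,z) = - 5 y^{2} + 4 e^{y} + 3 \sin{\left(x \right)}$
(3*cos(x), -10*y + 4*exp(y), 0)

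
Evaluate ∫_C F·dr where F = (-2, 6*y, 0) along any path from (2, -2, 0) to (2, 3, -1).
15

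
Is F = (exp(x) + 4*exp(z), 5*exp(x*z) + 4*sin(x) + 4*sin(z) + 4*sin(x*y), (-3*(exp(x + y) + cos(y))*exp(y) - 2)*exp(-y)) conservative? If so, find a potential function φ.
No, ∇×F = (-5*x*exp(x*z) - 3*exp(x + y) + 3*sin(y) - 4*cos(z) + 2*exp(-y), 4*exp(z) + 3*exp(x + y), 4*y*cos(x*y) + 5*z*exp(x*z) + 4*cos(x)) ≠ 0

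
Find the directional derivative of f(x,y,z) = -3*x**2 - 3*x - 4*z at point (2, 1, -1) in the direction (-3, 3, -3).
19*sqrt(3)/3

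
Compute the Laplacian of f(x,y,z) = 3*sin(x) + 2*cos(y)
-3*sin(x) - 2*cos(y)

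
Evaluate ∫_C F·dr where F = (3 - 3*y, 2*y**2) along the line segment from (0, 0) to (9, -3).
99/2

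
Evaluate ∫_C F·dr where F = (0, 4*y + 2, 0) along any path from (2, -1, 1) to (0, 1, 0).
4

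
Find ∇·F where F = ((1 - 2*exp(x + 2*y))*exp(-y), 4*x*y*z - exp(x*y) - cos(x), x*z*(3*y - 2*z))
3*x*y - x*exp(x*y) - 2*exp(x + y)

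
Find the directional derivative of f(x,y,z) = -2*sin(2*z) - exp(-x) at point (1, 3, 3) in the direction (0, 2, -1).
4*sqrt(5)*cos(6)/5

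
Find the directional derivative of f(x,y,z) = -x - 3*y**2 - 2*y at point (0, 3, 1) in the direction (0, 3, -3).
-10*sqrt(2)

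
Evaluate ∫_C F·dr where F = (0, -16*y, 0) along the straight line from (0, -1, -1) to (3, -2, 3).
-24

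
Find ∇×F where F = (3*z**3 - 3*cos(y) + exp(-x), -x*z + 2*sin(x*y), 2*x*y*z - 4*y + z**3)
(2*x*z + x - 4, z*(-2*y + 9*z), 2*y*cos(x*y) - z - 3*sin(y))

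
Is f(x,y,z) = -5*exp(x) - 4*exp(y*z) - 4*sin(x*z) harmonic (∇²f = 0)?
No, ∇²f = 4*x**2*sin(x*z) - 4*y**2*exp(y*z) - 4*z**2*exp(y*z) + 4*z**2*sin(x*z) - 5*exp(x)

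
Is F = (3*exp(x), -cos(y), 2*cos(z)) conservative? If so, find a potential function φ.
Yes, F is conservative. φ = 3*exp(x) - sin(y) + 2*sin(z)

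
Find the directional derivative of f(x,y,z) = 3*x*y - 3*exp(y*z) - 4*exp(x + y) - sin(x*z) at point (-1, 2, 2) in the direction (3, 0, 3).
sqrt(2)*(-6*exp(4) - 4*E - cos(2) + 6)/2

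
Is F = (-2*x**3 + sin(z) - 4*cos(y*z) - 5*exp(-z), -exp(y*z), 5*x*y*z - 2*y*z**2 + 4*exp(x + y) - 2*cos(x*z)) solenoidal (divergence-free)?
No, ∇·F = -6*x**2 + 5*x*y + 2*x*sin(x*z) - 4*y*z - z*exp(y*z)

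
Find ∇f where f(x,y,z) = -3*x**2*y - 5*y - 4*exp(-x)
(-6*x*y + 4*exp(-x), -3*x**2 - 5, 0)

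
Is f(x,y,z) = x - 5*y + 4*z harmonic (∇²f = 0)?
Yes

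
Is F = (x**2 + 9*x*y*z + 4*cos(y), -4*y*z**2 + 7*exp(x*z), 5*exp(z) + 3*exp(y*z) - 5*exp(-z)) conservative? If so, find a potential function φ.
No, ∇×F = (-7*x*exp(x*z) + 8*y*z + 3*z*exp(y*z), 9*x*y, -9*x*z + 7*z*exp(x*z) + 4*sin(y)) ≠ 0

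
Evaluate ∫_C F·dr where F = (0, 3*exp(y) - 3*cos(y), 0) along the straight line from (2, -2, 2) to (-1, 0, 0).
-3*sin(2) - 3*exp(-2) + 3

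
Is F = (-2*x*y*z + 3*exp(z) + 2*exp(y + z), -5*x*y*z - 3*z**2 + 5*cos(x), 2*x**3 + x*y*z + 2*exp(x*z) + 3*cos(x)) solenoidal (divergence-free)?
No, ∇·F = x*y - 5*x*z + 2*x*exp(x*z) - 2*y*z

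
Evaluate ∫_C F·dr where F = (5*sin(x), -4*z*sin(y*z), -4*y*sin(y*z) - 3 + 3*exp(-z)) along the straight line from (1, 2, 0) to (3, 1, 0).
5*cos(1) - 5*cos(3)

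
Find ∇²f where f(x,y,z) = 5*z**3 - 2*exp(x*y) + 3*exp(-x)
-2*x**2*exp(x*y) - 2*y**2*exp(x*y) + 30*z + 3*exp(-x)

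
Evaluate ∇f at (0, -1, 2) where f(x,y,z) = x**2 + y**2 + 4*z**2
(0, -2, 16)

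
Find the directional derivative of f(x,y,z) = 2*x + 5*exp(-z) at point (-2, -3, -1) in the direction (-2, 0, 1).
sqrt(5)*(-E - 4/5)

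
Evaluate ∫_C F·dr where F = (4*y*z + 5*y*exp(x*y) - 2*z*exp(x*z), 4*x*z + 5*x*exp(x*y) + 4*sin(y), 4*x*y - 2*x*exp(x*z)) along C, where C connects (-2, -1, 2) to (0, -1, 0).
-5*exp(2) - 13 + 2*exp(-4)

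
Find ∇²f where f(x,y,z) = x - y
0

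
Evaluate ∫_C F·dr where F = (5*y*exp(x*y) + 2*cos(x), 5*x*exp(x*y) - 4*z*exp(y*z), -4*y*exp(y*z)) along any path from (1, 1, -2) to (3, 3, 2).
-4*exp(6) - 5*E - 2*sin(1) + 2*sin(3) + 4*exp(-2) + 5*exp(9)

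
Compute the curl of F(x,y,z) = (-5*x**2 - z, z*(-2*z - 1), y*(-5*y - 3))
(-10*y + 4*z - 2, -1, 0)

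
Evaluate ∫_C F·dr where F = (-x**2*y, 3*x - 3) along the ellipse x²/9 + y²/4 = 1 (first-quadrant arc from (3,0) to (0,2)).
-6 + 63*pi/8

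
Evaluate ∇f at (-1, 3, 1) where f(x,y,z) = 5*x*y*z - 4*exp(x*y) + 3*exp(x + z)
(18 - 12*exp(-3), -5 + 4*exp(-3), -12)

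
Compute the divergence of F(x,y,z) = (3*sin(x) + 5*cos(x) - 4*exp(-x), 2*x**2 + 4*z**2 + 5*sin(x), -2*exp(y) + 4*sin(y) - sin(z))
-5*sin(x) + 3*cos(x) - cos(z) + 4*exp(-x)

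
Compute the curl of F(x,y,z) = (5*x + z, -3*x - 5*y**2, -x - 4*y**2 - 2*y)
(-8*y - 2, 2, -3)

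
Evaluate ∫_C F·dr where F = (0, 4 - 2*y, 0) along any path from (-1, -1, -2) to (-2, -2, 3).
-7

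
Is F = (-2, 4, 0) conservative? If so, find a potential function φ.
Yes, F is conservative. φ = -2*x + 4*y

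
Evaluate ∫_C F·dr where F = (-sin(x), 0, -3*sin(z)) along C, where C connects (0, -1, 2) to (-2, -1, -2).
-1 + cos(2)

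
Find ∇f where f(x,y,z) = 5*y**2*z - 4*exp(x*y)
(-4*y*exp(x*y), -4*x*exp(x*y) + 10*y*z, 5*y**2)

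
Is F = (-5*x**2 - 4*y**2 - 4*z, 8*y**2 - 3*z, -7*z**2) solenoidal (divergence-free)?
No, ∇·F = -10*x + 16*y - 14*z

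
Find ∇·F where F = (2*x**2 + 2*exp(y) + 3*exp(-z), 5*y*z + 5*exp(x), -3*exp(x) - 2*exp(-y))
4*x + 5*z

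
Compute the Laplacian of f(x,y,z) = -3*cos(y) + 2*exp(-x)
3*cos(y) + 2*exp(-x)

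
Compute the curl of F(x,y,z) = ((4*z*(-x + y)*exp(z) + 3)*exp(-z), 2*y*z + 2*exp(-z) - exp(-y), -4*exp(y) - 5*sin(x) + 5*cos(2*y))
(-2*y - 4*exp(y) - 10*sin(2*y) + 2*exp(-z), -4*x + 4*y + 5*cos(x) - 3*exp(-z), -4*z)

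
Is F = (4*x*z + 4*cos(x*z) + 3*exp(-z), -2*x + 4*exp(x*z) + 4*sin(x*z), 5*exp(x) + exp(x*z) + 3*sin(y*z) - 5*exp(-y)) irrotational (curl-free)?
No, ∇×F = (-4*x*exp(x*z) - 4*x*cos(x*z) + 3*z*cos(y*z) + 5*exp(-y), -4*x*sin(x*z) + 4*x - z*exp(x*z) - 5*exp(x) - 3*exp(-z), 4*z*exp(x*z) + 4*z*cos(x*z) - 2)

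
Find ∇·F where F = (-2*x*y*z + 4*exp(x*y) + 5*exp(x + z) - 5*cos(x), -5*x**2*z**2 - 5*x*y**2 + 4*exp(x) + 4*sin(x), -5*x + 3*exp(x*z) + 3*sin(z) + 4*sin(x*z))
-10*x*y + 3*x*exp(x*z) + 4*x*cos(x*z) - 2*y*z + 4*y*exp(x*y) + 5*exp(x + z) + 5*sin(x) + 3*cos(z)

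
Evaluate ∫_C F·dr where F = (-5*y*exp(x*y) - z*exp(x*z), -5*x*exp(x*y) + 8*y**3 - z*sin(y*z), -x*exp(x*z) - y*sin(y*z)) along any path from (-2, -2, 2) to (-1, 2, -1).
-E - 5*exp(-2) + cos(2) + exp(-4) - cos(4) + 5*exp(4)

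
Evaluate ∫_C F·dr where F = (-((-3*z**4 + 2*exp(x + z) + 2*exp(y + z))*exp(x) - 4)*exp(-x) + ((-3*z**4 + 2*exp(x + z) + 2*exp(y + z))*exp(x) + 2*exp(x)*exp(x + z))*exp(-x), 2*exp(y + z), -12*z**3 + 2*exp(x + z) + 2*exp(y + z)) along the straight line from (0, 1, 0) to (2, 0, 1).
-1 - 4*exp(-2) + 2*exp(3)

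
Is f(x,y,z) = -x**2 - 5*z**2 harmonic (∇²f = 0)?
No, ∇²f = -12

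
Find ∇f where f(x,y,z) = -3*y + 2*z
(0, -3, 2)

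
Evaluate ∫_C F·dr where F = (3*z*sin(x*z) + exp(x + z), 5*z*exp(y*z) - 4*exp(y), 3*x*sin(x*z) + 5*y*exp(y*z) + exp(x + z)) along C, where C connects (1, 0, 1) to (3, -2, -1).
-1 + 3*cos(1) - 3*cos(3) + cosh(2) + 9*sinh(2)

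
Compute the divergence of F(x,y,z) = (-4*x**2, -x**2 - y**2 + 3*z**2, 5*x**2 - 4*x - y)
-8*x - 2*y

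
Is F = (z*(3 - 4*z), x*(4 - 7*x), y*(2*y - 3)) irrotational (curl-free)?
No, ∇×F = (4*y - 3, 3 - 8*z, 4 - 14*x)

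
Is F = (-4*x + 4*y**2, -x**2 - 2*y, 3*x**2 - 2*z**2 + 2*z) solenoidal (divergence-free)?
No, ∇·F = -4*z - 4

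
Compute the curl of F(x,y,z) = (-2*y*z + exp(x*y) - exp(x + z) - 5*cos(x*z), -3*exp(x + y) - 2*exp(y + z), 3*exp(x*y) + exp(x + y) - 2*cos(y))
(3*x*exp(x*y) + exp(x + y) + 2*exp(y + z) + 2*sin(y), 5*x*sin(x*z) - 3*y*exp(x*y) - 2*y - exp(x + y) - exp(x + z), -x*exp(x*y) + 2*z - 3*exp(x + y))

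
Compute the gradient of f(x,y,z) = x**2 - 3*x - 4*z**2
(2*x - 3, 0, -8*z)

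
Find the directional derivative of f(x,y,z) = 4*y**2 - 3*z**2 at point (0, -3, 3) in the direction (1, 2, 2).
-28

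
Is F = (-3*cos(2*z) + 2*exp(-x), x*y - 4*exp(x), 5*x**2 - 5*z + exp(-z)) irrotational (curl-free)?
No, ∇×F = (0, -10*x + 6*sin(2*z), y - 4*exp(x))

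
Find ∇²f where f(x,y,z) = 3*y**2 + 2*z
6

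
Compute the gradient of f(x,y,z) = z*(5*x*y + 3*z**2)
(5*y*z, 5*x*z, 5*x*y + 9*z**2)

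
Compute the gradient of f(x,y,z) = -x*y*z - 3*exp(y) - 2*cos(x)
(-y*z + 2*sin(x), -x*z - 3*exp(y), -x*y)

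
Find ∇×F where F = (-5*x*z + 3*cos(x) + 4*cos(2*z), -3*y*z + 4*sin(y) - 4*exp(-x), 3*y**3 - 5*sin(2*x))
(3*y*(3*y + 1), -5*x - 8*sin(2*z) + 10*cos(2*x), 4*exp(-x))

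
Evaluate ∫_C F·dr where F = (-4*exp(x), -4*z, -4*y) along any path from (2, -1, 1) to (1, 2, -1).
-4*E + 4 + 4*exp(2)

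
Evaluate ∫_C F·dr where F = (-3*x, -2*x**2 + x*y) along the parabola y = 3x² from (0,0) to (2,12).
306/5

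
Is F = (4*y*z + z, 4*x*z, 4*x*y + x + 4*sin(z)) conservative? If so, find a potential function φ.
Yes, F is conservative. φ = 4*x*y*z + x*z - 4*cos(z)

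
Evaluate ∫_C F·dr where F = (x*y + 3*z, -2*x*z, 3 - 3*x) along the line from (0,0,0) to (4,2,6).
-10/3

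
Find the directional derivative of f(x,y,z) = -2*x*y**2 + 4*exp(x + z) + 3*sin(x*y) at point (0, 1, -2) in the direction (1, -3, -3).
sqrt(19)*(-8 + exp(2))*exp(-2)/19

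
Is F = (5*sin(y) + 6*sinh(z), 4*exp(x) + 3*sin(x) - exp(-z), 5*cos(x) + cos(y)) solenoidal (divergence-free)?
Yes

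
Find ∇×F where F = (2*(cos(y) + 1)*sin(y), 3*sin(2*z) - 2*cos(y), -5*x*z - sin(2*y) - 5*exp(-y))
(-2*cos(2*y) - 6*cos(2*z) + 5*exp(-y), 5*z, -2*cos(y) - 2*cos(2*y))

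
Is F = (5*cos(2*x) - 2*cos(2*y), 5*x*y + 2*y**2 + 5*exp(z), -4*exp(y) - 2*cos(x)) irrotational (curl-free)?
No, ∇×F = (-4*exp(y) - 5*exp(z), -2*sin(x), 5*y - 4*sin(2*y))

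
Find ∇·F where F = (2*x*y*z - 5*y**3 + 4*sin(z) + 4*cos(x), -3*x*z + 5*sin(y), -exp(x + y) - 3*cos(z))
2*y*z - 4*sin(x) + 3*sin(z) + 5*cos(y)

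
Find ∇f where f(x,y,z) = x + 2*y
(1, 2, 0)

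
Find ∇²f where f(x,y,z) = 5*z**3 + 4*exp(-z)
30*z + 4*exp(-z)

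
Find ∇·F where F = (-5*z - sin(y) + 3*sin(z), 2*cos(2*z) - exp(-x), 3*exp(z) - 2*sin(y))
3*exp(z)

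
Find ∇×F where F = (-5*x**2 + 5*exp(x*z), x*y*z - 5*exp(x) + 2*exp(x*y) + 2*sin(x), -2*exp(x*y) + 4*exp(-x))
(x*(-y - 2*exp(x*y)), 5*x*exp(x*z) + 2*y*exp(x*y) + 4*exp(-x), y*z + 2*y*exp(x*y) - 5*exp(x) + 2*cos(x))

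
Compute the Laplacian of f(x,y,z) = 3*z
0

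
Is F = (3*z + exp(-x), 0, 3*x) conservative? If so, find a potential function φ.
Yes, F is conservative. φ = 3*x*z - exp(-x)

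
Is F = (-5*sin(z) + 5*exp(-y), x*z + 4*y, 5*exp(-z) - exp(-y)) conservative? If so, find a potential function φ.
No, ∇×F = (-x + exp(-y), -5*cos(z), z + 5*exp(-y)) ≠ 0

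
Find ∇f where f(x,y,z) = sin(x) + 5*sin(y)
(cos(x), 5*cos(y), 0)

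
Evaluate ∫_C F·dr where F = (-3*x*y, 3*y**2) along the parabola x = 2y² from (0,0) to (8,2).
-728/5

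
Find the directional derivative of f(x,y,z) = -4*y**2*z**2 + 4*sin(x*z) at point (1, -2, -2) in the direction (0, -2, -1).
-4*sqrt(5)*(cos(2) + 48)/5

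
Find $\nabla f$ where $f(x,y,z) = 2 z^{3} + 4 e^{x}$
(4*exp(x), 0, 6*z**2)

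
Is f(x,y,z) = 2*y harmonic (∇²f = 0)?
Yes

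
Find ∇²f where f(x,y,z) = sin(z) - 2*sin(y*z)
2*y**2*sin(y*z) + 2*z**2*sin(y*z) - sin(z)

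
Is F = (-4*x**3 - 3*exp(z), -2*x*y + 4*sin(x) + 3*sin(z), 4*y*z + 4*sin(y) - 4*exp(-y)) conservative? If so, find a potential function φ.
No, ∇×F = (4*z + 4*cos(y) - 3*cos(z) + 4*exp(-y), -3*exp(z), -2*y + 4*cos(x)) ≠ 0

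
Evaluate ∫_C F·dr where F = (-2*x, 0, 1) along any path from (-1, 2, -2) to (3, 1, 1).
-5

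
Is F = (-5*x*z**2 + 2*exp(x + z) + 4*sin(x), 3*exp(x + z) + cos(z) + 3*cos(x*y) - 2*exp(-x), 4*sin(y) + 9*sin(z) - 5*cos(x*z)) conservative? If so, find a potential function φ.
No, ∇×F = (-3*exp(x + z) + sin(z) + 4*cos(y), -10*x*z - 5*z*sin(x*z) + 2*exp(x + z), (3*(-y*sin(x*y) + exp(x + z))*exp(x) + 2)*exp(-x)) ≠ 0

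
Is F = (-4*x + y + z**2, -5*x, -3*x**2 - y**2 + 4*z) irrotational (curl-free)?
No, ∇×F = (-2*y, 6*x + 2*z, -6)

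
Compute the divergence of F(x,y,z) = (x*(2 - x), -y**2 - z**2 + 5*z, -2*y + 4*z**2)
-2*x - 2*y + 8*z + 2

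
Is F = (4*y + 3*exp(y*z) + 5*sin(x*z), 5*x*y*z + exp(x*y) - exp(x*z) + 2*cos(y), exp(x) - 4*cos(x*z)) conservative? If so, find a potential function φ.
No, ∇×F = (x*(-5*y + exp(x*z)), 5*x*cos(x*z) + 3*y*exp(y*z) - 4*z*sin(x*z) - exp(x), 5*y*z + y*exp(x*y) - z*exp(x*z) - 3*z*exp(y*z) - 4) ≠ 0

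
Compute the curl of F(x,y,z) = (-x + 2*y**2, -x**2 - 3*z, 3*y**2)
(6*y + 3, 0, -2*x - 4*y)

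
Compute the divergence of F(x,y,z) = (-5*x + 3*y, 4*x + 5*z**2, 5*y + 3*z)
-2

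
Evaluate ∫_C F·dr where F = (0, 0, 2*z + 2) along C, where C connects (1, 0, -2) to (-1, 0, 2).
8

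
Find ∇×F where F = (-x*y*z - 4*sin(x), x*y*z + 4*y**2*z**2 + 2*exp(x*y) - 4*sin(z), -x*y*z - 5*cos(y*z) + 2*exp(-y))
(-x*y - x*z - 8*y**2*z + 5*z*sin(y*z) + 4*cos(z) - 2*exp(-y), y*(-x + z), x*z + y*z + 2*y*exp(x*y))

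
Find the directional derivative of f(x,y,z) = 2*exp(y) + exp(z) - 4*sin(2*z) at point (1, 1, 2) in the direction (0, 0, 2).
-8*cos(4) + exp(2)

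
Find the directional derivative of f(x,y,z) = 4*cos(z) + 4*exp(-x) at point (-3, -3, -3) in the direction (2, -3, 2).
8*sqrt(17)*(-exp(3) + sin(3))/17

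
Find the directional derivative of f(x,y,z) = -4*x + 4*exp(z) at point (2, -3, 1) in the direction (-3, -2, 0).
12*sqrt(13)/13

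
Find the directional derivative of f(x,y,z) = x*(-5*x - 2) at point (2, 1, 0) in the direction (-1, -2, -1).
11*sqrt(6)/3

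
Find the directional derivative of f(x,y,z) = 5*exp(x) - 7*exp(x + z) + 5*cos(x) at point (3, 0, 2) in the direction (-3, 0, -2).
5*sqrt(13)*(-3*exp(3) + 3*sin(3) + 7*exp(5))/13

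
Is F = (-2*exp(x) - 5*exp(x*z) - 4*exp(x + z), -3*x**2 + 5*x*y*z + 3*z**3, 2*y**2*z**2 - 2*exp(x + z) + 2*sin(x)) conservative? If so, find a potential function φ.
No, ∇×F = (-5*x*y + 4*y*z**2 - 9*z**2, -5*x*exp(x*z) - 2*exp(x + z) - 2*cos(x), -6*x + 5*y*z) ≠ 0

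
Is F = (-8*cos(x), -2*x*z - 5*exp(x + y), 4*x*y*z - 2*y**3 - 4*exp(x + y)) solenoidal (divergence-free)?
No, ∇·F = 4*x*y - 5*exp(x + y) + 8*sin(x)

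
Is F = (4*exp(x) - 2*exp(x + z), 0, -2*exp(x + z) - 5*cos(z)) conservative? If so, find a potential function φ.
Yes, F is conservative. φ = 4*exp(x) - 2*exp(x + z) - 5*sin(z)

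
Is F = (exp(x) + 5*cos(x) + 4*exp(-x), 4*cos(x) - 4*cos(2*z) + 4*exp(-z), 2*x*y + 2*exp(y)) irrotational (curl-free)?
No, ∇×F = (2*x + 2*exp(y) - 8*sin(2*z) + 4*exp(-z), -2*y, -4*sin(x))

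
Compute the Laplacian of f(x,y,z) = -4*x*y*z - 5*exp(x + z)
-10*exp(x + z)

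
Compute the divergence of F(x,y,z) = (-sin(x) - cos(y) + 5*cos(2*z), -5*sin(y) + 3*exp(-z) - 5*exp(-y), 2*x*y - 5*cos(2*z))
10*sin(2*z) - cos(x) - 5*cos(y) + 5*exp(-y)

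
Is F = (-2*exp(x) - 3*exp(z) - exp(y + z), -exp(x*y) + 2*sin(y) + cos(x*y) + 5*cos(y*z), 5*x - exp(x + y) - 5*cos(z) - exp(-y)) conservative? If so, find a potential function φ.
No, ∇×F = (5*y*sin(y*z) - exp(x + y) + exp(-y), -3*exp(z) + exp(x + y) - exp(y + z) - 5, -y*exp(x*y) - y*sin(x*y) + exp(y + z)) ≠ 0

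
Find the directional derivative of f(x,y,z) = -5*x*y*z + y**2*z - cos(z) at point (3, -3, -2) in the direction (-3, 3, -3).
sqrt(3)*(sin(2) + 18)/3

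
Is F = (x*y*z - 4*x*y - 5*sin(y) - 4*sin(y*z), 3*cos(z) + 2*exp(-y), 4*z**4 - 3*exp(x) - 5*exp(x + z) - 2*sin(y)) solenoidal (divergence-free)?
No, ∇·F = y*z - 4*y + 16*z**3 - 5*exp(x + z) - 2*exp(-y)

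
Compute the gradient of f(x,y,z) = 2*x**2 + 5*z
(4*x, 0, 5)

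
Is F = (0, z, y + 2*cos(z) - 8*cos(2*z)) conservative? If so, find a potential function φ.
Yes, F is conservative. φ = y*z + 2*sin(z) - 4*sin(2*z)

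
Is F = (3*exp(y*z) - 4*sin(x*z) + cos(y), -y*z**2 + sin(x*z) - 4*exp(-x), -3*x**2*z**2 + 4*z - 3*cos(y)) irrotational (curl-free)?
No, ∇×F = (-x*cos(x*z) + 2*y*z + 3*sin(y), 6*x*z**2 - 4*x*cos(x*z) + 3*y*exp(y*z), -3*z*exp(y*z) + z*cos(x*z) + sin(y) + 4*exp(-x))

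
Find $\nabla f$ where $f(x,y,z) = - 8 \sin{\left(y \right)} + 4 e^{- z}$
(0, -8*cos(y), -4*exp(-z))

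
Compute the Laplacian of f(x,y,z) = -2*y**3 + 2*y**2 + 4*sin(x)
-12*y - 4*sin(x) + 4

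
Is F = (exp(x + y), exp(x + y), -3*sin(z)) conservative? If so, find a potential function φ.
Yes, F is conservative. φ = exp(x + y) + 3*cos(z)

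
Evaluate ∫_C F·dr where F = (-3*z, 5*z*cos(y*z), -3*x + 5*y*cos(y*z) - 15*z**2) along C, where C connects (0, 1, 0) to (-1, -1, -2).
5*sin(2) + 34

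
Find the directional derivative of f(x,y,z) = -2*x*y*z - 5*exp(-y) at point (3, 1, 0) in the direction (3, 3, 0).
5*sqrt(2)*exp(-1)/2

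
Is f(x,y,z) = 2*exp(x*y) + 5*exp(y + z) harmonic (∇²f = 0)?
No, ∇²f = 2*x**2*exp(x*y) + 2*y**2*exp(x*y) + 10*exp(y + z)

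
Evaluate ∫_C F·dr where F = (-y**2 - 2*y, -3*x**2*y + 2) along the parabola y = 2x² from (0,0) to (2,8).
-4144/15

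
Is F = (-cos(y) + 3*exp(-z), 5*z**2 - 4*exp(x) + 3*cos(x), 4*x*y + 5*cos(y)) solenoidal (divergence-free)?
Yes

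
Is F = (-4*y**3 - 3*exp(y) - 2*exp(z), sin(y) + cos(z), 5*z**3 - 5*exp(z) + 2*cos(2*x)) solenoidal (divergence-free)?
No, ∇·F = 15*z**2 - 5*exp(z) + cos(y)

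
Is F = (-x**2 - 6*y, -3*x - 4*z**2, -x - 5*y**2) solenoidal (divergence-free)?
No, ∇·F = -2*x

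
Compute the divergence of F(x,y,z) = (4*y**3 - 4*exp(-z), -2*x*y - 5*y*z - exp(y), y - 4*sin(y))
-2*x - 5*z - exp(y)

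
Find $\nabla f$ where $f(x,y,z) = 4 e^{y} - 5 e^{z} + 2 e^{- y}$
(0, 4*exp(y) - 2*exp(-y), -5*exp(z))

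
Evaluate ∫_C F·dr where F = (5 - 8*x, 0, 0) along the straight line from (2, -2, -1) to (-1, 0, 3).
-3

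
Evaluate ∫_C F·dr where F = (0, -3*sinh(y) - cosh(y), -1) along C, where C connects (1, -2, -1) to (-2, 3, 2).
-3*cosh(3) - sinh(3) - sinh(2) - 3 + 3*cosh(2)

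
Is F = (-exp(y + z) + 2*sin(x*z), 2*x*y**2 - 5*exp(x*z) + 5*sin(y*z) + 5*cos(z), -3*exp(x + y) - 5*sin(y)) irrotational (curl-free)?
No, ∇×F = (5*x*exp(x*z) - 5*y*cos(y*z) - 3*exp(x + y) + 5*sin(z) - 5*cos(y), 2*x*cos(x*z) + 3*exp(x + y) - exp(y + z), 2*y**2 - 5*z*exp(x*z) + exp(y + z))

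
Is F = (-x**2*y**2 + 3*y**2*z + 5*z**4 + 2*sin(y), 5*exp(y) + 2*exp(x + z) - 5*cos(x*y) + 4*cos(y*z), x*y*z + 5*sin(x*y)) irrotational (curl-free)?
No, ∇×F = (x*z + 5*x*cos(x*y) + 4*y*sin(y*z) - 2*exp(x + z), 3*y**2 - y*z - 5*y*cos(x*y) + 20*z**3, 2*x**2*y - 6*y*z + 5*y*sin(x*y) + 2*exp(x + z) - 2*cos(y))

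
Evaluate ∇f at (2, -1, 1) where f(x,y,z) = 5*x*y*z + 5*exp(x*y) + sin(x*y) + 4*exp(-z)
(-5 - 5*exp(-2) - cos(2), 2*cos(2) + 10*exp(-2) + 10, -10 - 4*exp(-1))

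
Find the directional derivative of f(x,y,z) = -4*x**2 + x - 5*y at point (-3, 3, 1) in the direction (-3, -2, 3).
-65*sqrt(22)/22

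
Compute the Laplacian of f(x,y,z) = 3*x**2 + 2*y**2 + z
10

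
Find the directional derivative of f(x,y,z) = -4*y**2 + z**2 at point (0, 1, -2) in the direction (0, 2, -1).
-12*sqrt(5)/5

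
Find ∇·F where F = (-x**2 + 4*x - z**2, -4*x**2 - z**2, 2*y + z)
5 - 2*x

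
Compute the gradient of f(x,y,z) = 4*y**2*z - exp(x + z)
(-exp(x + z), 8*y*z, 4*y**2 - exp(x + z))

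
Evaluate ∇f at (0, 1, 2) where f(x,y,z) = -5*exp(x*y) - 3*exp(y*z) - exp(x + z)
(-exp(2) - 5, -6*exp(2), -4*exp(2))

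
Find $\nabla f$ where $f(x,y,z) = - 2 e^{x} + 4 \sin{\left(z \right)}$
(-2*exp(x), 0, 4*cos(z))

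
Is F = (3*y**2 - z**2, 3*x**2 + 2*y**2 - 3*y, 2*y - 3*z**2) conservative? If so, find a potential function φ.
No, ∇×F = (2, -2*z, 6*x - 6*y) ≠ 0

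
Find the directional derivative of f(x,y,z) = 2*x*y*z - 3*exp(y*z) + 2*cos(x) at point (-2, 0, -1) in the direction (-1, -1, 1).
-sqrt(3)*(2*sin(2) + 7)/3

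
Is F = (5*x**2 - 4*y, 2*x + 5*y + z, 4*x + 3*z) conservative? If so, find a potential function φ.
No, ∇×F = (-1, -4, 6) ≠ 0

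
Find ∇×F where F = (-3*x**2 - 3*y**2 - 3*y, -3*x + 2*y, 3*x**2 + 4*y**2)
(8*y, -6*x, 6*y)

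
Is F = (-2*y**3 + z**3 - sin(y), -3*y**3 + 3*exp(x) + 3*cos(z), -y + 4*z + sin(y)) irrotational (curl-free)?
No, ∇×F = (3*sin(z) + cos(y) - 1, 3*z**2, 6*y**2 + 3*exp(x) + cos(y))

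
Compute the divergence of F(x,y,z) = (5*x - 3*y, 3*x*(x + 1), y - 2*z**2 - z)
4 - 4*z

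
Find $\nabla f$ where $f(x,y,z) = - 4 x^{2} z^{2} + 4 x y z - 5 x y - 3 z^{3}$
(-8*x*z**2 + 4*y*z - 5*y, x*(4*z - 5), -8*x**2*z + 4*x*y - 9*z**2)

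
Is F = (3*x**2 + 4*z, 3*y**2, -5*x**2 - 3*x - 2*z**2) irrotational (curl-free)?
No, ∇×F = (0, 10*x + 7, 0)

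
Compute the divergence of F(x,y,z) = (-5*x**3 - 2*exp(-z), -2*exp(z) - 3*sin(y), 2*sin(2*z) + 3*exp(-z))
-15*x**2 - 3*cos(y) + 4*cos(2*z) - 3*exp(-z)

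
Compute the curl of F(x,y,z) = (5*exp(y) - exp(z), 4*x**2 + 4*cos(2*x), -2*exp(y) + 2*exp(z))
(-2*exp(y), -exp(z), 8*x - 5*exp(y) - 8*sin(2*x))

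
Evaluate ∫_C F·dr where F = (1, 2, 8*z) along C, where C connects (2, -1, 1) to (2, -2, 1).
-2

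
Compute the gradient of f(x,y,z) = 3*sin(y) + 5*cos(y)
(0, -5*sin(y) + 3*cos(y), 0)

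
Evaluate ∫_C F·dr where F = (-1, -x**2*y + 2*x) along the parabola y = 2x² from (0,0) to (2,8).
-66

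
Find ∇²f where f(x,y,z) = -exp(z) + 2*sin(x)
-exp(z) - 2*sin(x)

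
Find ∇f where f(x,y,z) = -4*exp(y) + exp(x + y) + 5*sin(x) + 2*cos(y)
(exp(x + y) + 5*cos(x), -4*exp(y) + exp(x + y) - 2*sin(y), 0)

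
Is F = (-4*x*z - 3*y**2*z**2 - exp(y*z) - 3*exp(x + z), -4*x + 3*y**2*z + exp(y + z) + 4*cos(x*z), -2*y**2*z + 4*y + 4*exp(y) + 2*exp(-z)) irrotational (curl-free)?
No, ∇×F = (4*x*sin(x*z) - 3*y**2 - 4*y*z + 4*exp(y) - exp(y + z) + 4, -4*x - 6*y**2*z - y*exp(y*z) - 3*exp(x + z), 6*y*z**2 + z*exp(y*z) - 4*z*sin(x*z) - 4)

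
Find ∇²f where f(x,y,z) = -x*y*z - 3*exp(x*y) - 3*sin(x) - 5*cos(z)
-3*x**2*exp(x*y) - 3*y**2*exp(x*y) + 3*sin(x) + 5*cos(z)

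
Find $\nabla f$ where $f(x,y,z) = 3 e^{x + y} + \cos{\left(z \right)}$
(3*exp(x + y), 3*exp(x + y), -sin(z))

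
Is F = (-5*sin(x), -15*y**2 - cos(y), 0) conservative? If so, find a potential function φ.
Yes, F is conservative. φ = -5*y**3 - sin(y) + 5*cos(x)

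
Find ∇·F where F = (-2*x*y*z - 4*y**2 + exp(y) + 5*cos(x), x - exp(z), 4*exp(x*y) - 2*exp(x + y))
-2*y*z - 5*sin(x)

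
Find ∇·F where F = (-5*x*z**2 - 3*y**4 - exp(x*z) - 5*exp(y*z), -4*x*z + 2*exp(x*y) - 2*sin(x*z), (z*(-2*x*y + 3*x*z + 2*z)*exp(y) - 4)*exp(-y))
-2*x*y + 6*x*z + 2*x*exp(x*y) - 5*z**2 - z*exp(x*z) + 4*z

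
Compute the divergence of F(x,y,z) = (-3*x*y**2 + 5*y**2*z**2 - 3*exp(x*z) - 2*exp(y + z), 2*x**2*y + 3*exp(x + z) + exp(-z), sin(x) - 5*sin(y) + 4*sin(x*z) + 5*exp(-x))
2*x**2 + 4*x*cos(x*z) - 3*y**2 - 3*z*exp(x*z)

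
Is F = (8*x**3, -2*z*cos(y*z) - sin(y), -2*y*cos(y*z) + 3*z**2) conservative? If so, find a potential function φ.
Yes, F is conservative. φ = 2*x**4 + z**3 - 2*sin(y*z) + cos(y)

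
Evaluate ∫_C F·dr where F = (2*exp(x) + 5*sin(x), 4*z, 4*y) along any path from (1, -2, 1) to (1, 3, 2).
32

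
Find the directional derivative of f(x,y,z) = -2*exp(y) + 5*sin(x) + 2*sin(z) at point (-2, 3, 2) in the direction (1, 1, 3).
sqrt(11)*(-2*exp(3)/11 + cos(2))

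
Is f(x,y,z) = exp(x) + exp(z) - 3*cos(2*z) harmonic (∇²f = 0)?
No, ∇²f = exp(x) + exp(z) + 12*cos(2*z)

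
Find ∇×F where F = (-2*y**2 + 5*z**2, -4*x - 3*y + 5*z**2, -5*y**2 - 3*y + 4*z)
(-10*y - 10*z - 3, 10*z, 4*y - 4)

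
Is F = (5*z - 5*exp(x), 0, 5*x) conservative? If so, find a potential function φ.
Yes, F is conservative. φ = 5*x*z - 5*exp(x)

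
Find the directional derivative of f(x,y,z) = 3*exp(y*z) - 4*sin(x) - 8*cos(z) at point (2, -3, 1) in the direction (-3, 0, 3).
sqrt(2)*(4*exp(3)*cos(2) - 9 + 8*exp(3)*sin(1))*exp(-3)/2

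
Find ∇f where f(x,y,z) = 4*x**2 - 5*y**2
(8*x, -10*y, 0)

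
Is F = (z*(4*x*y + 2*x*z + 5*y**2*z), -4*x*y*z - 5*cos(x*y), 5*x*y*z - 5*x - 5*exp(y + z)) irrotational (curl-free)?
No, ∇×F = (4*x*y + 5*x*z - 5*exp(y + z), 4*x*y + 4*x*z + 10*y**2*z - 5*y*z + 5, -4*x*z - 10*y*z**2 - 4*y*z + 5*y*sin(x*y))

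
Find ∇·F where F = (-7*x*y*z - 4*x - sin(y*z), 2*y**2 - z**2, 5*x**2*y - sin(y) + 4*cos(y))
-7*y*z + 4*y - 4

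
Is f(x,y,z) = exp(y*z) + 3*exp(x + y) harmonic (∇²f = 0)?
No, ∇²f = y**2*exp(y*z) + z**2*exp(y*z) + 6*exp(x + y)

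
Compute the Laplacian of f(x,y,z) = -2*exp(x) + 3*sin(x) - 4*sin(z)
-2*exp(x) - 3*sin(x) + 4*sin(z)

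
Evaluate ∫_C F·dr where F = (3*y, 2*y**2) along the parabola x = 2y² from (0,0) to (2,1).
14/3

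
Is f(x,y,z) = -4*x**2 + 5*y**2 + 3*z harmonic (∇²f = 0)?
No, ∇²f = 2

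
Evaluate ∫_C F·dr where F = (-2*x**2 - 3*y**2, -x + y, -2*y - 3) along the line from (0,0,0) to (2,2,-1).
-25/3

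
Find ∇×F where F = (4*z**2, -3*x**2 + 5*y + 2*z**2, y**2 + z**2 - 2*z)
(2*y - 4*z, 8*z, -6*x)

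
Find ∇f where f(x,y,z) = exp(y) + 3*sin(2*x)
(6*cos(2*x), exp(y), 0)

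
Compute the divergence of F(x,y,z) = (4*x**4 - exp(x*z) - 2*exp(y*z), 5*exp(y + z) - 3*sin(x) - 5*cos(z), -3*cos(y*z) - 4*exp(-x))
16*x**3 + 3*y*sin(y*z) - z*exp(x*z) + 5*exp(y + z)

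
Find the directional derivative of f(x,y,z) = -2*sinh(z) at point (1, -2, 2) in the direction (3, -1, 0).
0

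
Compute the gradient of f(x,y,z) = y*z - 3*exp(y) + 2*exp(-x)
(-2*exp(-x), z - 3*exp(y), y)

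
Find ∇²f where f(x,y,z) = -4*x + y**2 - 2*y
2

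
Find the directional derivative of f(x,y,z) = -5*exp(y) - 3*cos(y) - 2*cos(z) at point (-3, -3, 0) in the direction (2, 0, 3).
0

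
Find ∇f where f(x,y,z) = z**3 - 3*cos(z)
(0, 0, 3*z**2 + 3*sin(z))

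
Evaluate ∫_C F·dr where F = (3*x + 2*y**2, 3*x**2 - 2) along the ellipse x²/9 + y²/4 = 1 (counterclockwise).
0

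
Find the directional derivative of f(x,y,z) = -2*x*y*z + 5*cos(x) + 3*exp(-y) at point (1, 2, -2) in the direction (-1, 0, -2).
sqrt(5)*sin(1)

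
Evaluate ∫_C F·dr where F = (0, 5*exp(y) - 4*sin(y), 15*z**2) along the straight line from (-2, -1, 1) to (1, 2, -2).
-45 - 4*cos(1) - 5*exp(-1) + 4*cos(2) + 5*exp(2)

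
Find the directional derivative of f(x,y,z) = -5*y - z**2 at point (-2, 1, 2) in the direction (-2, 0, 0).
0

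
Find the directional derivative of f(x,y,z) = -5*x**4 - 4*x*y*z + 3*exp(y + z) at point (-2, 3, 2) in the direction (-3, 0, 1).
3*sqrt(10)*(-128 + exp(5))/10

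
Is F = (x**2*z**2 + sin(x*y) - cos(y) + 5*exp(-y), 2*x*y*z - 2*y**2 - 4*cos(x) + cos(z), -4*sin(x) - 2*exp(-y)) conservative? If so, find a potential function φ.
No, ∇×F = (-2*x*y + sin(z) + 2*exp(-y), 2*x**2*z + 4*cos(x), -x*cos(x*y) + 2*y*z + 4*sin(x) - sin(y) + 5*exp(-y)) ≠ 0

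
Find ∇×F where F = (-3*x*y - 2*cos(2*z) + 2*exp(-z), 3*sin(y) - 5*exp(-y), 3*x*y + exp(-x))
(3*x, -3*y + 4*sin(2*z) - 2*exp(-z) + exp(-x), 3*x)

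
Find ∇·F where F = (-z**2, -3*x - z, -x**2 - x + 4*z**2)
8*z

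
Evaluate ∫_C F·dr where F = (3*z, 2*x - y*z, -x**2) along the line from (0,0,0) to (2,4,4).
-20/3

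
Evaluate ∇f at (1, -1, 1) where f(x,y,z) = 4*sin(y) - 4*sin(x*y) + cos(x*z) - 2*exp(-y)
(-sin(1) + 4*cos(1), 2*E, -sin(1))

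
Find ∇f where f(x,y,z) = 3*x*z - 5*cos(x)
(3*z + 5*sin(x), 0, 3*x)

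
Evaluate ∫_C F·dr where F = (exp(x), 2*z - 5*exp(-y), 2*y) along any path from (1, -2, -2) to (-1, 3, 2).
-5*exp(2) - E + 5*exp(-3) + exp(-1) + 4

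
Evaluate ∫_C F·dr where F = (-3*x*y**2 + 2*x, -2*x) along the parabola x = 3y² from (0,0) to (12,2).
-448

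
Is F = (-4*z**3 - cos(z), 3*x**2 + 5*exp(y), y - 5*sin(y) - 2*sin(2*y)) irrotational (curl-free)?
No, ∇×F = (-5*cos(y) - 4*cos(2*y) + 1, -12*z**2 + sin(z), 6*x)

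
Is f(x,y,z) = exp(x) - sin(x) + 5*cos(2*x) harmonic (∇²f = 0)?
No, ∇²f = exp(x) + sin(x) - 20*cos(2*x)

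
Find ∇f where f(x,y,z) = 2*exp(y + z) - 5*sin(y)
(0, 2*exp(y + z) - 5*cos(y), 2*exp(y + z))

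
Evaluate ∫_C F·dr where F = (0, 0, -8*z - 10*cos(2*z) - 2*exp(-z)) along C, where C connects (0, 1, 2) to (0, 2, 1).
-5*sin(2) + 5*sin(4) - 2*exp(-2) + 2*exp(-1) + 12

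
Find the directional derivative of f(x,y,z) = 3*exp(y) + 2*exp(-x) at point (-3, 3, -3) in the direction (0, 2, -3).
6*sqrt(13)*exp(3)/13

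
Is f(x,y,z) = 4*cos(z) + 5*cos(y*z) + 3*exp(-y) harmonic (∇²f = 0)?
No, ∇²f = -5*y**2*cos(y*z) - 5*z**2*cos(y*z) - 4*cos(z) + 3*exp(-y)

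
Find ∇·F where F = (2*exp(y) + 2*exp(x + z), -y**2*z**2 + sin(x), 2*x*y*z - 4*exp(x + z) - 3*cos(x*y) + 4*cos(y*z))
2*x*y - 2*y*z**2 - 4*y*sin(y*z) - 2*exp(x + z)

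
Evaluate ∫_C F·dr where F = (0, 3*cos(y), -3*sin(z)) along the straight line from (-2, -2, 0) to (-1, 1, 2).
-3 + 3*sqrt(2)*sin(pi/4 + 2) + 3*sin(1)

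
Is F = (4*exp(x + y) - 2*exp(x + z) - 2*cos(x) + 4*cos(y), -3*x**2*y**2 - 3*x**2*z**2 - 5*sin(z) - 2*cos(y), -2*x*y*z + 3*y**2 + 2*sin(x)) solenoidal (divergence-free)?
No, ∇·F = -6*x**2*y - 2*x*y + 4*exp(x + y) - 2*exp(x + z) + 2*sin(x) + 2*sin(y)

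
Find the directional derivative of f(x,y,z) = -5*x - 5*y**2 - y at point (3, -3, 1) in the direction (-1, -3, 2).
-41*sqrt(14)/7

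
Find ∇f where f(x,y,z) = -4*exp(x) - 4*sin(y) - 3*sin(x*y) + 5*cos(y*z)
(-3*y*cos(x*y) - 4*exp(x), -3*x*cos(x*y) - 5*z*sin(y*z) - 4*cos(y), -5*y*sin(y*z))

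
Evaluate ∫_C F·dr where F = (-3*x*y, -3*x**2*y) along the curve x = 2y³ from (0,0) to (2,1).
-93/14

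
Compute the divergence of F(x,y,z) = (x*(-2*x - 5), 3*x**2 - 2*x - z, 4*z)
-4*x - 1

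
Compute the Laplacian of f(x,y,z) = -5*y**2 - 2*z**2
-14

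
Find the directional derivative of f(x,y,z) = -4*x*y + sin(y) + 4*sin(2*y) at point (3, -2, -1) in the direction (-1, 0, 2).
-8*sqrt(5)/5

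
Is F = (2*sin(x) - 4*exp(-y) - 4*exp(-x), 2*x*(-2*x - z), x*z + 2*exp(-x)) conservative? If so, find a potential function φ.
No, ∇×F = (2*x, -z + 2*exp(-x), -8*x - 2*z - 4*exp(-y)) ≠ 0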